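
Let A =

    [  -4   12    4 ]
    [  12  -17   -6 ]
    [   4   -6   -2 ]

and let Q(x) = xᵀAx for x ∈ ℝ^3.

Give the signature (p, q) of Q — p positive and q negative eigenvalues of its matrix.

Congruent diagonalization of A (simultaneous row and column reduction) yields pivots -4, 19, 2/19.
Counting signs: 2 positive, 1 negative.

(2, 1)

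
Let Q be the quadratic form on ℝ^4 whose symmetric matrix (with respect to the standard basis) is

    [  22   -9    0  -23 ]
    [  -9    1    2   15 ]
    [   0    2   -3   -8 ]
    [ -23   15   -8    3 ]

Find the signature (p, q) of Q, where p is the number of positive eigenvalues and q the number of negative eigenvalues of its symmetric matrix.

Row-reducing A symmetrically gives the diagonal entries 22, -59/22, -89/59, 30/89.
That gives 2 positive, 2 negative pivots.

(2, 2)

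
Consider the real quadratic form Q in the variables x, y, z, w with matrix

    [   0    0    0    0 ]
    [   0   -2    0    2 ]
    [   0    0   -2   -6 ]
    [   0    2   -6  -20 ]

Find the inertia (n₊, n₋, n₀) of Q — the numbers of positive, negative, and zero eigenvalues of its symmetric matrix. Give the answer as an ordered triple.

(0, 2, 2)

Row-reducing A symmetrically gives the diagonal entries 0, -2, -2, 0.
Counting signs: 2 negative, 2 zero.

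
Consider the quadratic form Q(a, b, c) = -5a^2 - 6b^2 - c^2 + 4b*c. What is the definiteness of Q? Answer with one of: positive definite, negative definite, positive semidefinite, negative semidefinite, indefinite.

The symmetric matrix of Q is A = [[-5, 0, 0], [0, -6, 2], [0, 2, -1]].
Leading principal minors: Δ_1 = -5, Δ_2 = 30, Δ_3 = -10.
The signs alternate starting with Δ_1 < 0, so by Sylvester's criterion Q is negative definite.

negative definite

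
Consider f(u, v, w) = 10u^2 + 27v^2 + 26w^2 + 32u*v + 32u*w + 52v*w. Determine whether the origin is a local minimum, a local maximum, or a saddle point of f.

local minimum

The Hessian at the origin is H = [[20, 32, 32], [32, 54, 52], [32, 52, 52]].
Congruent diagonalization of H (simultaneous row and column reduction) yields pivots 20, 14/5, 4/7.
Counting signs: 3 positive.
H is positive definite, so the origin is a strict local minimum.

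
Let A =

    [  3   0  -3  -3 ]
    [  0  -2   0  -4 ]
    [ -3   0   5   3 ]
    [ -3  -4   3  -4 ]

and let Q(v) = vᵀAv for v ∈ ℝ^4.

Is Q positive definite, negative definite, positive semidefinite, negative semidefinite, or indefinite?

Congruent diagonalization of A (simultaneous row and column reduction) yields pivots 3, -2, 2, 1.
That gives 3 positive, 1 negative pivots.
Hence Q is indefinite.

indefinite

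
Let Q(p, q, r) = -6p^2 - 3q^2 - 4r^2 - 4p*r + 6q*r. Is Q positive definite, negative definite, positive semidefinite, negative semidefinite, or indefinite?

The symmetric matrix of Q is A = [[-6, 0, -2], [0, -3, 3], [-2, 3, -4]].
Leading principal minors: Δ_1 = -6, Δ_2 = 18, Δ_3 = -6.
The signs alternate starting with Δ_1 < 0, so by Sylvester's criterion Q is negative definite.

negative definite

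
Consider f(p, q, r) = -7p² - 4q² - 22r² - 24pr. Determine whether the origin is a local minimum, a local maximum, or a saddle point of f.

local maximum

The Hessian at the origin is H = [[-14, 0, -24], [0, -8, 0], [-24, 0, -44]].
Applying the same elementary operations to the rows and columns of H produces a congruent diagonal matrix with entries -14, -8, -20/7.
Counting signs: 3 negative.
H is negative definite, so the origin is a strict local maximum.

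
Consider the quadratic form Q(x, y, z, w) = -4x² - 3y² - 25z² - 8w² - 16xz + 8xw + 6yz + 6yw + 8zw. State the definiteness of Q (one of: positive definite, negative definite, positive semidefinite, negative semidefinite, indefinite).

The associated matrix is A = [[-4, 0, -8, 4], [0, -3, 3, 3], [-8, 3, -25, 4], [4, 3, 4, -8]].
Applying the same elementary operations to the rows and columns of A produces a congruent diagonal matrix with entries -4, -3, -6, -5/6.
Counting signs: 4 negative.
Hence Q is negative definite.

negative definite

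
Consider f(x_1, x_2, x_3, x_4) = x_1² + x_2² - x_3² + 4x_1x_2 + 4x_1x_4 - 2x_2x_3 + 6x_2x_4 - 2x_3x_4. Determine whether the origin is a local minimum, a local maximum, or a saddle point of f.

The Hessian at the origin is H = [[2, 4, 0, 4], [4, 2, -2, 6], [0, -2, -2, -2], [4, 6, -2, 0]].
Row-reducing H symmetrically gives the diagonal entries 2, -6, -4/3, -6.
That gives 1 positive, 3 negative pivots.
H is indefinite, so the origin is a saddle point.

saddle point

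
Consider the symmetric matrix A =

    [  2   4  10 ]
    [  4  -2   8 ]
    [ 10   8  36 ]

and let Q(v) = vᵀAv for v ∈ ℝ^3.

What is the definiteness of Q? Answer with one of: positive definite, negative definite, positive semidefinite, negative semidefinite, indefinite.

An LDLᵀ factorisation of A has diagonal entries 2, -10, 2/5.
Counting signs: 2 positive, 1 negative.
Hence Q is indefinite.

indefinite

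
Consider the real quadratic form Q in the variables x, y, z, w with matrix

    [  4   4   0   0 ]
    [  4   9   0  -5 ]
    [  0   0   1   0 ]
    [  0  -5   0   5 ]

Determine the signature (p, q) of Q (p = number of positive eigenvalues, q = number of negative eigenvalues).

(3, 0)

Congruent diagonalization of A (simultaneous row and column reduction) yields pivots 4, 5, 1, 0.
Counting signs: 3 positive, 1 zero.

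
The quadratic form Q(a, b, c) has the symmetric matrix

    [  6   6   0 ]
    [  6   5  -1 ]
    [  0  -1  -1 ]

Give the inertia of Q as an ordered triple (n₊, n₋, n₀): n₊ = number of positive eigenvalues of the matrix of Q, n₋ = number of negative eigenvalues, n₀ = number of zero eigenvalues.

(1, 1, 1)

Applying the same elementary operations to the rows and columns of A produces a congruent diagonal matrix with entries 6, -1, 0.
Counting signs: 1 positive, 1 negative, 1 zero.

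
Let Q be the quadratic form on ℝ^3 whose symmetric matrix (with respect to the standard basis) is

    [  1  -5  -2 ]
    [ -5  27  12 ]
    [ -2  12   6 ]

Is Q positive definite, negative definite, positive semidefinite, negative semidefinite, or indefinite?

Row-reducing A symmetrically gives the diagonal entries 1, 2, 0.
Counting signs: 2 positive, 1 zero.
Hence Q is positive semidefinite.

positive semidefinite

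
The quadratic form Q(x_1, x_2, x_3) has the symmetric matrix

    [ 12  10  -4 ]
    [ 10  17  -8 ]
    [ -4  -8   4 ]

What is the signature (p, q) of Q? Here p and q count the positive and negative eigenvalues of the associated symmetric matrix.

An LDLᵀ factorisation of A has diagonal entries 12, 26/3, 2/13.
So there are 3 positive pivots.

(3, 0)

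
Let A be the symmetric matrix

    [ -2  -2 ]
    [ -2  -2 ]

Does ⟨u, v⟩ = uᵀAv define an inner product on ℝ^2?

For the 2×2 matrix [[-2, -2], [-2, -2]]: det = -2·-2 − (-2)² = 0, trace = -4.
det = 0 so one eigenvalue is zero; the form is semidefinite with the sign of the trace.
⟨·,·⟩ is an inner product exactly when A is positive definite.

no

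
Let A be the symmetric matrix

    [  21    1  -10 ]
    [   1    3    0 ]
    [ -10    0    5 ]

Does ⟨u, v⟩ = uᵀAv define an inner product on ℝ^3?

yes

Leading principal minors: Δ_1 = 21, Δ_2 = 62, Δ_3 = 10.
All leading principal minors are positive, so by Sylvester's criterion Q is positive definite.
⟨·,·⟩ is an inner product exactly when A is positive definite.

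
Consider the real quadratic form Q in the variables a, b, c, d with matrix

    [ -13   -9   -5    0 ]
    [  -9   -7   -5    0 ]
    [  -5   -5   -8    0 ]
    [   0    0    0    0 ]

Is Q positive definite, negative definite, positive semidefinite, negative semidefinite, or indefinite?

negative semidefinite

Congruent diagonalization of A (simultaneous row and column reduction) yields pivots -13, -10/13, -3, 0.
So there are 3 negative, 1 zero pivots.
Hence Q is negative semidefinite.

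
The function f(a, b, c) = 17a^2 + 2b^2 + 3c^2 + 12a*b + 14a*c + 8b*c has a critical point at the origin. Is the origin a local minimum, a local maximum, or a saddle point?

The Hessian at the origin is H = [[34, 12, 14], [12, 4, 8], [14, 8, 6]].
Row-reducing H symmetrically gives the diagonal entries 34, -4/17, 40.
That gives 2 positive, 1 negative pivots.
H is indefinite, so the origin is a saddle point.

saddle point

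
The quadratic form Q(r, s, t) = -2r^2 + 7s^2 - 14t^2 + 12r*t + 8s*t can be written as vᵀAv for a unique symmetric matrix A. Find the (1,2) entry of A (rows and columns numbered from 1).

The coefficient of r·s in Q is 0. For a symmetric A this equals A[1,2] + A[2,1] = 2·A[1,2].
So A[1,2] = 0/2 = 0.

0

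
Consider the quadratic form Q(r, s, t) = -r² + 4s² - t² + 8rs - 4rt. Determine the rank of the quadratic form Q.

The symmetric matrix is A = [[-1, 4, -2], [4, 4, 0], [-2, 0, -1]].
An LDLᵀ factorisation of A has diagonal entries -1, 20, -1/5.
Counting signs: 1 positive, 2 negative.
The rank is the number of nonzero pivots: 3.

3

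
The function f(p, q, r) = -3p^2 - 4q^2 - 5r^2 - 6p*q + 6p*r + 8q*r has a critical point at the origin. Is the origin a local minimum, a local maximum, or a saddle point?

local maximum

The Hessian at the origin is H = [[-6, -6, 6], [-6, -8, 8], [6, 8, -10]].
Row-reducing H symmetrically gives the diagonal entries -6, -2, -2.
Counting signs: 3 negative.
H is negative definite, so the origin is a strict local maximum.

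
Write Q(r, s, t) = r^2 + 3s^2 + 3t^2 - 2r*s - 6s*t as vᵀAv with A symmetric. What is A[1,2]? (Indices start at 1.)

-1

The coefficient of r·s in Q is -2. For a symmetric A this equals A[1,2] + A[2,1] = 2·A[1,2].
So A[1,2] = -2/2 = -1.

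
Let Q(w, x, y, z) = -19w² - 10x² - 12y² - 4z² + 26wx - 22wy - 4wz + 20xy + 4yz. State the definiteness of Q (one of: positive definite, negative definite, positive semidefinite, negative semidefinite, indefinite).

negative definite

The symmetric matrix of Q is A = [[-19, 13, -11, -2], [13, -10, 10, 0], [-11, 10, -12, 2], [-2, 0, 2, -4]].
Leading principal minors: Δ_1 = -19, Δ_2 = 21, Δ_3 = -2, Δ_4 = 4.
The signs alternate starting with Δ_1 < 0, so by Sylvester's criterion Q is negative definite.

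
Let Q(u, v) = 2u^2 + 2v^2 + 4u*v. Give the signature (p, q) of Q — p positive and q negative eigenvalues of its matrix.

(1, 0)

The associated matrix is A = [[2, 2], [2, 2]].
Applying the same elementary operations to the rows and columns of A produces a congruent diagonal matrix with entries 2, 0.
That gives 1 positive, 1 zero pivots.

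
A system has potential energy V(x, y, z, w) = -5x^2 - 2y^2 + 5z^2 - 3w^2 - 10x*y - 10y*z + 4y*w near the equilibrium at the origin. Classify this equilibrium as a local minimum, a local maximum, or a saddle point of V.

saddle point

The Hessian at the origin is H = [[-10, -10, 0, 0], [-10, -4, -10, 4], [0, -10, 10, 0], [0, 4, 0, -6]].
An LDLᵀ factorisation of H has diagonal entries -10, 6, -20/3, -2.
Counting signs: 1 positive, 3 negative.
H is indefinite, so the origin is a saddle point.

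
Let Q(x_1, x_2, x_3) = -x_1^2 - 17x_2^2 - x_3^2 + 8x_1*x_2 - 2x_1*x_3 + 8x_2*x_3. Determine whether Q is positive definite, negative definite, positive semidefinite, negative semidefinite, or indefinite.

negative semidefinite

The associated matrix is A = [[-1, 4, -1], [4, -17, 4], [-1, 4, -1]].
Applying the same elementary operations to the rows and columns of A produces a congruent diagonal matrix with entries -1, -1, 0.
So there are 2 negative, 1 zero pivots.
Hence Q is negative semidefinite.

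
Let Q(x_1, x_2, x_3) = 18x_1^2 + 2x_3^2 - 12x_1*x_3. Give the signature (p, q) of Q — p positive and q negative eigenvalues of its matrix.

(1, 0)

Write A = [[18, 0, -6], [0, 0, 0], [-6, 0, 2]].
Applying the same elementary operations to the rows and columns of A produces a congruent diagonal matrix with entries 18, 0, 0.
Counting signs: 1 positive, 2 zero.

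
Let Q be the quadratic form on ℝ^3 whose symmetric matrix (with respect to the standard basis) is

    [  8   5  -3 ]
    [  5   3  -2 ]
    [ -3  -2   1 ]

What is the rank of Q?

2

Applying the same elementary operations to the rows and columns of A produces a congruent diagonal matrix with entries 8, -1/8, 0.
So there are 1 positive, 1 negative, 1 zero pivots.
The rank is the number of nonzero pivots: 2.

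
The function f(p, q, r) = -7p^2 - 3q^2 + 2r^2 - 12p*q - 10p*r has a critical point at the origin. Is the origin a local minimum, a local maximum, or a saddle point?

The Hessian at the origin is H = [[-14, -12, -10], [-12, -6, 0], [-10, 0, 4]].
Congruent diagonalization of H (simultaneous row and column reduction) yields pivots -14, 30/7, -6.
That gives 1 positive, 2 negative pivots.
H is indefinite, so the origin is a saddle point.

saddle point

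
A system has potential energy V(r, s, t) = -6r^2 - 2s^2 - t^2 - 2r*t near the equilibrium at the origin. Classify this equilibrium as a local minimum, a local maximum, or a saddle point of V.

The Hessian at the origin is H = [[-12, 0, -2], [0, -4, 0], [-2, 0, -2]].
Applying the same elementary operations to the rows and columns of H produces a congruent diagonal matrix with entries -12, -4, -5/3.
Counting signs: 3 negative.
H is negative definite, so the origin is a strict local maximum.

local maximum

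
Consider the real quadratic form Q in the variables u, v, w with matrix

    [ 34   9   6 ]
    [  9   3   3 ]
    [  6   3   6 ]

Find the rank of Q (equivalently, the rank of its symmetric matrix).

Applying the same elementary operations to the rows and columns of A produces a congruent diagonal matrix with entries 34, 21/34, 12/7.
Counting signs: 3 positive.
The rank is the number of nonzero pivots: 3.

3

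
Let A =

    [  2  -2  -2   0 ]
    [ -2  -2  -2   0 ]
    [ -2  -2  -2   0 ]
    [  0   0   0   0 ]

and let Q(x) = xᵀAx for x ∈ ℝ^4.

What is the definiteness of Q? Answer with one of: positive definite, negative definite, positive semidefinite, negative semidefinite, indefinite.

Symmetric row and column elimination reduces A to a congruent diagonal form with pivots 2, -4, 0, 0.
So there are 1 positive, 1 negative, 2 zero pivots.
Hence Q is indefinite.

indefinite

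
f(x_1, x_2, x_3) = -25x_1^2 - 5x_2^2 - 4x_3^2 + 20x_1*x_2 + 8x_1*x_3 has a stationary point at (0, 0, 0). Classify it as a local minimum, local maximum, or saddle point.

local maximum

The Hessian at the origin is H = [[-50, 20, 8], [20, -10, 0], [8, 0, -8]].
Row-reducing H symmetrically gives the diagonal entries -50, -2, -8/5.
That gives 3 negative pivots.
H is negative definite, so the origin is a strict local maximum.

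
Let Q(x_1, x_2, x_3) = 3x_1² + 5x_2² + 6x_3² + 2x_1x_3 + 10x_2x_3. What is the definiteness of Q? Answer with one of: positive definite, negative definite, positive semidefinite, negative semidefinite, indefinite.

positive definite

The symmetric matrix of Q is A = [[3, 0, 1], [0, 5, 5], [1, 5, 6]].
Leading principal minors: Δ_1 = 3, Δ_2 = 15, Δ_3 = 10.
All leading principal minors are positive, so by Sylvester's criterion Q is positive definite.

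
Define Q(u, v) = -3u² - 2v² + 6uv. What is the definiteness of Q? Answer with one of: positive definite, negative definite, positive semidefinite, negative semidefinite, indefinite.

indefinite

The symmetric matrix of Q is [[-3, 3], [3, -2]].
For the 2×2 matrix [[-3, 3], [3, -2]]: det = -3·-2 − (3)² = -3, trace = -5.
det < 0 so the eigenvalues have opposite signs; the form is indefinite.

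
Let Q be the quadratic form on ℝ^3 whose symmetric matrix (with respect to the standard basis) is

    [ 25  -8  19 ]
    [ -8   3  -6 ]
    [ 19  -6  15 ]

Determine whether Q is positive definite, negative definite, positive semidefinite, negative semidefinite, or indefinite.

Leading principal minors: Δ_1 = 25, Δ_2 = 11, Δ_3 = 6.
All leading principal minors are positive, so by Sylvester's criterion Q is positive definite.

positive definite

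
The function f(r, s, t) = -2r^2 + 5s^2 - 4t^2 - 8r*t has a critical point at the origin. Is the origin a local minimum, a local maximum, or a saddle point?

The Hessian at the origin is H = [[-4, 0, -8], [0, 10, 0], [-8, 0, -8]].
Row-reducing H symmetrically gives the diagonal entries -4, 10, 8.
Counting signs: 2 positive, 1 negative.
H is indefinite, so the origin is a saddle point.

saddle point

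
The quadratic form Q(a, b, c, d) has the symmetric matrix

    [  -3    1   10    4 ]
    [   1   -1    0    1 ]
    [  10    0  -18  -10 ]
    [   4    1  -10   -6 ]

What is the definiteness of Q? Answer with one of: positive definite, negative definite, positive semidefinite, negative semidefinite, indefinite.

Row-reducing A symmetrically gives the diagonal entries -3, -2/3, 32, 15/32.
That gives 2 positive, 2 negative pivots.
Hence Q is indefinite.

indefinite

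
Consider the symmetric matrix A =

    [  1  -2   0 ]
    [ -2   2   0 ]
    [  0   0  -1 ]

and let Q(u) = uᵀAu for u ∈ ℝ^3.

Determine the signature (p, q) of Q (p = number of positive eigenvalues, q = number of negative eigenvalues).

Applying the same elementary operations to the rows and columns of A produces a congruent diagonal matrix with entries 1, -2, -1.
Counting signs: 1 positive, 2 negative.

(1, 2)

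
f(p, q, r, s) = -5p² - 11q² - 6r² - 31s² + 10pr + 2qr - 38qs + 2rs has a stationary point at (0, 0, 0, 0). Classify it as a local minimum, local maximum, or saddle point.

saddle point

The Hessian at the origin is H = [[-10, 0, 10, 0], [0, -22, 2, -38], [10, 2, -12, 2], [0, -38, 2, -62]].
Applying the same elementary operations to the rows and columns of H produces a congruent diagonal matrix with entries -10, -22, -20/11, 24/5.
Counting signs: 1 positive, 3 negative.
H is indefinite, so the origin is a saddle point.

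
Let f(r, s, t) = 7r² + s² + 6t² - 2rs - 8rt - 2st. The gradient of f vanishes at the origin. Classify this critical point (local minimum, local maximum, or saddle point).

local minimum

The Hessian at the origin is H = [[14, -2, -8], [-2, 2, -2], [-8, -2, 12]].
An LDLᵀ factorisation of H has diagonal entries 14, 12/7, 5/3.
So there are 3 positive pivots.
H is positive definite, so the origin is a strict local minimum.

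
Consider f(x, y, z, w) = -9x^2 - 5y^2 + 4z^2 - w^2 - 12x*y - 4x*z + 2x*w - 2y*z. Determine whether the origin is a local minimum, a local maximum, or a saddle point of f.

saddle point

The Hessian at the origin is H = [[-18, -12, -4, 2], [-12, -10, -2, 0], [-4, -2, 8, 0], [2, 0, 0, -2]].
Applying the same elementary operations to the rows and columns of H produces a congruent diagonal matrix with entries -18, -2, 82/9, -40/41.
So there are 1 positive, 3 negative pivots.
H is indefinite, so the origin is a saddle point.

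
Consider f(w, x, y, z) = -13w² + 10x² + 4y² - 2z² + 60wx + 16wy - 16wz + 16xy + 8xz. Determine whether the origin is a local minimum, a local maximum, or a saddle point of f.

The Hessian at the origin is H = [[-26, 60, 16, -16], [60, 20, 16, 8], [16, 16, 8, 0], [-16, 8, 0, -4]].
Congruent diagonalization of H (simultaneous row and column reduction) yields pivots -26, 2060/13, 88/515, 4/11.
Counting signs: 3 positive, 1 negative.
H is indefinite, so the origin is a saddle point.

saddle point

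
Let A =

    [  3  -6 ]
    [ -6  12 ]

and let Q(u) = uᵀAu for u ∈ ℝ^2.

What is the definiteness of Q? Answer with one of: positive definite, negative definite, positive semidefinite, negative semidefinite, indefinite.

positive semidefinite

Row-reducing A symmetrically gives the diagonal entries 3, 0.
That gives 1 positive, 1 zero pivots.
Hence Q is positive semidefinite.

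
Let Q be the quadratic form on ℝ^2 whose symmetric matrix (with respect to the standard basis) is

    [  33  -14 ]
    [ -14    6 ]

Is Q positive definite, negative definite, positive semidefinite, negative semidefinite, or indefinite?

Leading principal minors: Δ_1 = 33, Δ_2 = 2.
All leading principal minors are positive, so by Sylvester's criterion Q is positive definite.

positive definite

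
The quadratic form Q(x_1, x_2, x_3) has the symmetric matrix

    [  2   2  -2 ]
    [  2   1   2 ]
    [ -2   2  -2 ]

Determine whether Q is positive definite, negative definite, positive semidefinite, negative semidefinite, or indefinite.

indefinite

Row-reducing A symmetrically gives the diagonal entries 2, -1, 12.
Counting signs: 2 positive, 1 negative.
Hence Q is indefinite.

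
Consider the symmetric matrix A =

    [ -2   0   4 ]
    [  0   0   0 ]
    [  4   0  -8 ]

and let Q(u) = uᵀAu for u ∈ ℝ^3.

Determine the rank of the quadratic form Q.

Applying the same elementary operations to the rows and columns of A produces a congruent diagonal matrix with entries -2, 0, 0.
So there are 1 negative, 2 zero pivots.
The rank is the number of nonzero pivots: 1.

1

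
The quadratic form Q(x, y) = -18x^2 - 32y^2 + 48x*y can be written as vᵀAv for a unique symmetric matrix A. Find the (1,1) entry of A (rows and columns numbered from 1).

The coefficient of x^2 in Q is -18, and that is exactly A[1,1].

-18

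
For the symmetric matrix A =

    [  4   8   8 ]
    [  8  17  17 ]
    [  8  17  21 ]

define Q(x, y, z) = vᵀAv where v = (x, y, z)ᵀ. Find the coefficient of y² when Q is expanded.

17

The coefficient of y² is the diagonal entry A[2,2] = 17.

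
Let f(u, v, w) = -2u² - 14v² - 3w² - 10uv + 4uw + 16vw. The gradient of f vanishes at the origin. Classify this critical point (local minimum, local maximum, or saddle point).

saddle point

The Hessian at the origin is H = [[-4, -10, 4], [-10, -28, 16], [4, 16, -6]].
Applying the same elementary operations to the rows and columns of H produces a congruent diagonal matrix with entries -4, -3, 10.
Counting signs: 1 positive, 2 negative.
H is indefinite, so the origin is a saddle point.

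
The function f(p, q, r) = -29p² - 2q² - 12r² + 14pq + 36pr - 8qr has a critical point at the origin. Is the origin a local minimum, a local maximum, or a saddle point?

The Hessian at the origin is H = [[-58, 14, 36], [14, -4, -8], [36, -8, -24]].
An LDLᵀ factorisation of H has diagonal entries -58, -18/29, -8/9.
That gives 3 negative pivots.
H is negative definite, so the origin is a strict local maximum.

local maximum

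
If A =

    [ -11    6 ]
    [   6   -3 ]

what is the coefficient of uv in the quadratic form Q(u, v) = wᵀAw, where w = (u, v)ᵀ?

12

The coefficient of uv is A[1,2] + A[2,1] = 2·6 = 12.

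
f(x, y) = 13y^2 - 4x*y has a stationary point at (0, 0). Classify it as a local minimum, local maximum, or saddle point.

The Hessian at the origin is H = [[0, -4], [-4, 26]].
det H = 0·26 − (-4)² = -16 < 0, so H is indefinite.
Therefore the origin is a saddle point.

saddle point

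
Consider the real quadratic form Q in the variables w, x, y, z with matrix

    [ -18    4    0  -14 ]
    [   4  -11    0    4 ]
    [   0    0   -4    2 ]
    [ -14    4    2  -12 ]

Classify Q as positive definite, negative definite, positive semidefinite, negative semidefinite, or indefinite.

Leading principal minors: Δ_1 = -18, Δ_2 = 182, Δ_3 = -728, Δ_4 = 24.
The signs alternate starting with Δ_1 < 0, so by Sylvester's criterion Q is negative definite.

negative definite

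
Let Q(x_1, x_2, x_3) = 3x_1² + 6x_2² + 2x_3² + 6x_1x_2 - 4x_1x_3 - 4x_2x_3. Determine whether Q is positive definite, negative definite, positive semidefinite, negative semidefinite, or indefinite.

positive definite

The symmetric matrix of Q is A = [[3, 3, -2], [3, 6, -2], [-2, -2, 2]].
Leading principal minors: Δ_1 = 3, Δ_2 = 9, Δ_3 = 6.
All leading principal minors are positive, so by Sylvester's criterion Q is positive definite.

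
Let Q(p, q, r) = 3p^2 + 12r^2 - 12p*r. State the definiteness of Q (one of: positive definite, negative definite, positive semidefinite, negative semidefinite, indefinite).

The symmetric matrix is A = [[3, 0, -6], [0, 0, 0], [-6, 0, 12]].
Row-reducing A symmetrically gives the diagonal entries 3, 0, 0.
Counting signs: 1 positive, 2 zero.
Hence Q is positive semidefinite.

positive semidefinite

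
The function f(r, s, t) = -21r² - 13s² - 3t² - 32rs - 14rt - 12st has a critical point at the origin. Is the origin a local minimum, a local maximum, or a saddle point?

local maximum

The Hessian at the origin is H = [[-42, -32, -14], [-32, -26, -12], [-14, -12, -6]].
Congruent diagonalization of H (simultaneous row and column reduction) yields pivots -42, -34/21, -4/17.
That gives 3 negative pivots.
H is negative definite, so the origin is a strict local maximum.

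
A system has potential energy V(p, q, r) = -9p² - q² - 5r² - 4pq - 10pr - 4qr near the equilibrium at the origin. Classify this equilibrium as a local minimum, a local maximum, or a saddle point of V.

The Hessian at the origin is H = [[-18, -4, -10], [-4, -2, -4], [-10, -4, -10]].
An LDLᵀ factorisation of H has diagonal entries -18, -10/9, -8/5.
Counting signs: 3 negative.
H is negative definite, so the origin is a strict local maximum.

local maximum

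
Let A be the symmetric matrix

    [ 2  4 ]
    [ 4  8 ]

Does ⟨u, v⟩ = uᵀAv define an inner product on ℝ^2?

no

Applying the same elementary operations to the rows and columns of A produces a congruent diagonal matrix with entries 2, 0.
So there are 1 positive, 1 zero pivots.
Hence Q is positive semidefinite.
⟨·,·⟩ is an inner product exactly when A is positive definite.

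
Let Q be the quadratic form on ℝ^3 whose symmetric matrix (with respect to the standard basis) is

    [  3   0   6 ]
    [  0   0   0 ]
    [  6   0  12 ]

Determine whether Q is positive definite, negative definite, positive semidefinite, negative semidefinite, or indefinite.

positive semidefinite

Row-reducing A symmetrically gives the diagonal entries 3, 0, 0.
So there are 1 positive, 2 zero pivots.
Hence Q is positive semidefinite.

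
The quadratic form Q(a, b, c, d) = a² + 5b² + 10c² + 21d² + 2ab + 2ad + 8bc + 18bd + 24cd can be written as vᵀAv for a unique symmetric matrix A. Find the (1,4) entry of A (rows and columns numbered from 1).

The coefficient of a·d in Q is 2. For a symmetric A this equals A[1,4] + A[4,1] = 2·A[1,4].
So A[1,4] = 2/2 = 1.

1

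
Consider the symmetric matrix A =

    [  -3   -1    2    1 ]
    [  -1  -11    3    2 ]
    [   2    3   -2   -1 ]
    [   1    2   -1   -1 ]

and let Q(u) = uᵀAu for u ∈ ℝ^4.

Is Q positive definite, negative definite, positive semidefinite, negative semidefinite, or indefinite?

negative definite

Symmetric row and column elimination reduces A to a congruent diagonal form with pivots -3, -32/3, -5/32, -2/5.
Counting signs: 4 negative.
Hence Q is negative definite.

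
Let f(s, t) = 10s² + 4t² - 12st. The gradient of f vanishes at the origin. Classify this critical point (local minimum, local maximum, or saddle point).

The Hessian at the origin is H = [[20, -12], [-12, 8]].
det H = 20·8 − (-12)² = 16 > 0 and H[1,1] = 20 > 0, so H is positive definite.
Therefore the origin is a local minimum.

local minimum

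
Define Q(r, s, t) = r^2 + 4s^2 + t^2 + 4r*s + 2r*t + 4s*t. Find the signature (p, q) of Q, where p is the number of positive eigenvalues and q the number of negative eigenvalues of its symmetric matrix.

Write A = [[1, 2, 1], [2, 4, 2], [1, 2, 1]].
Symmetric row and column elimination reduces A to a congruent diagonal form with pivots 1, 0, 0.
That gives 1 positive, 2 zero pivots.

(1, 0)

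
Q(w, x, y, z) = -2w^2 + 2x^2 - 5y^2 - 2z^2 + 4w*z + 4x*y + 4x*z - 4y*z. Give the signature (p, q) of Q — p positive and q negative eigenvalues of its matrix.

(2, 2)

The symmetric matrix is A = [[-2, 0, 0, 2], [0, 2, 2, 2], [0, 2, -5, -2], [2, 2, -2, -2]].
Applying the same elementary operations to the rows and columns of A produces a congruent diagonal matrix with entries -2, 2, -7, 2/7.
So there are 2 positive, 2 negative pivots.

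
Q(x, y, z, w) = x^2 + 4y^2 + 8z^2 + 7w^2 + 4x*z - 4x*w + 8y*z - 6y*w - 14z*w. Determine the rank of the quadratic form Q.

3

The associated matrix is A = [[1, 0, 2, -2], [0, 4, 4, -3], [2, 4, 8, -7], [-2, -3, -7, 7]].
Row-reducing A symmetrically gives the diagonal entries 1, 4, 0, 3/4.
Counting signs: 3 positive, 1 zero.
The rank is the number of nonzero pivots: 3.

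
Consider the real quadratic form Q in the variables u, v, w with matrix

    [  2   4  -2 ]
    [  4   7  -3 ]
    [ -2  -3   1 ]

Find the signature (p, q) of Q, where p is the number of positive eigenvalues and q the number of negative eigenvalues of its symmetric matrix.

(1, 1)

Symmetric row and column elimination reduces A to a congruent diagonal form with pivots 2, -1, 0.
So there are 1 positive, 1 negative, 1 zero pivots.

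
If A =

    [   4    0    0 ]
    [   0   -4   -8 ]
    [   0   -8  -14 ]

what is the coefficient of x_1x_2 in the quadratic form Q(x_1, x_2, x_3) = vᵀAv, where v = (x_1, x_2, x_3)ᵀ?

0

The coefficient of x_1x_2 is A[1,2] + A[2,1] = 2·0 = 0.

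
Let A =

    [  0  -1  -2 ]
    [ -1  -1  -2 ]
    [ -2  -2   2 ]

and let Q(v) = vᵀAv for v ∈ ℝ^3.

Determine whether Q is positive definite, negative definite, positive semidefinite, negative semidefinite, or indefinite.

A is congruent to a diagonal matrix with 2 positive, 1 negative and 0 zero entries, so Q is indefinite.

indefinite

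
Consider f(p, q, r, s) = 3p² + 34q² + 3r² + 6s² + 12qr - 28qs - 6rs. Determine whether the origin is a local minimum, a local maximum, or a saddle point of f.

The Hessian at the origin is H = [[6, 0, 0, 0], [0, 68, 12, -28], [0, 12, 6, -6], [0, -28, -6, 12]].
Congruent diagonalization of H (simultaneous row and column reduction) yields pivots 6, 68, 66/17, 2/11.
That gives 4 positive pivots.
H is positive definite, so the origin is a strict local minimum.

local minimum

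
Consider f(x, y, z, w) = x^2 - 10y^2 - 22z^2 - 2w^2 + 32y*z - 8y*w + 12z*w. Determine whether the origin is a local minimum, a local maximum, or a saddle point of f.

The Hessian at the origin is H = [[2, 0, 0, 0], [0, -20, 32, -8], [0, 32, -44, 12], [0, -8, 12, -4]].
Congruent diagonalization of H (simultaneous row and column reduction) yields pivots 2, -20, 36/5, -8/9.
So there are 2 positive, 2 negative pivots.
H is indefinite, so the origin is a saddle point.

saddle point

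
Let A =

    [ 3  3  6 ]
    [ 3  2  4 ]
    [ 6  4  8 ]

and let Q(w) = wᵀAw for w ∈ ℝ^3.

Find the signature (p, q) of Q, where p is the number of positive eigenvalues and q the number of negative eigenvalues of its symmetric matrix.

(1, 1)

Applying the same elementary operations to the rows and columns of A produces a congruent diagonal matrix with entries 3, -1, 0.
So there are 1 positive, 1 negative, 1 zero pivots.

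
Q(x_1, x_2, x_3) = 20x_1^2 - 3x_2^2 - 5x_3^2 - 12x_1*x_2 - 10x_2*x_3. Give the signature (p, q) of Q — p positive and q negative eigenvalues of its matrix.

Write A = [[20, -6, 0], [-6, -3, -5], [0, -5, -5]].
Applying the same elementary operations to the rows and columns of A produces a congruent diagonal matrix with entries 20, -24/5, 5/24.
Counting signs: 2 positive, 1 negative.

(2, 1)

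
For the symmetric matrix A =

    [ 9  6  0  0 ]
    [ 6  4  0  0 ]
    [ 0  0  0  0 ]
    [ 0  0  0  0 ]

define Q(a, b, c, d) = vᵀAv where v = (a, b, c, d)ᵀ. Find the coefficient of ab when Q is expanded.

The coefficient of ab is A[1,2] + A[2,1] = 2·6 = 12.

12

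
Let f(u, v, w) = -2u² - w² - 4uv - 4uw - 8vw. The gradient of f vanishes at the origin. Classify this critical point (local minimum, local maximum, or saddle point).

saddle point

The Hessian at the origin is H = [[-4, -4, -4], [-4, 0, -8], [-4, -8, -2]].
Symmetric row and column elimination reduces H to a congruent diagonal form with pivots -4, 4, -2.
That gives 1 positive, 2 negative pivots.
H is indefinite, so the origin is a saddle point.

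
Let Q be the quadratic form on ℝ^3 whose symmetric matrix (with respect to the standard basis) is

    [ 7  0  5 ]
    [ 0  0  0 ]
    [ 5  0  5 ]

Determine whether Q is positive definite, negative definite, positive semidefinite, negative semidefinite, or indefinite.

positive semidefinite

Row-reducing A symmetrically gives the diagonal entries 7, 0, 10/7.
That gives 2 positive, 1 zero pivots.
Hence Q is positive semidefinite.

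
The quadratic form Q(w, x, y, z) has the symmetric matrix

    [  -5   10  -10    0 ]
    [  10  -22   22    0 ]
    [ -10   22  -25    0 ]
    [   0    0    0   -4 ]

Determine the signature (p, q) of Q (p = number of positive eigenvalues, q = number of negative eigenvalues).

(0, 4)

Symmetric row and column elimination reduces A to a congruent diagonal form with pivots -5, -2, -3, -4.
So there are 4 negative pivots.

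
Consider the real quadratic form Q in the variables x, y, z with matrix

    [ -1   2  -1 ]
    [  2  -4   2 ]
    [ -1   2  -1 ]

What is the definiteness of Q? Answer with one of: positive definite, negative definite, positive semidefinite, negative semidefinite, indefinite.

negative semidefinite

Congruent diagonalization of A (simultaneous row and column reduction) yields pivots -1, 0, 0.
That gives 1 negative, 2 zero pivots.
Hence Q is negative semidefinite.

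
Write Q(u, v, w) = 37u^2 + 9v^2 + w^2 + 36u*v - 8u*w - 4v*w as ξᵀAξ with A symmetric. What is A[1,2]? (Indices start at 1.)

18

The coefficient of u·v in Q is 36. For a symmetric A this equals A[1,2] + A[2,1] = 2·A[1,2].
So A[1,2] = 36/2 = 18.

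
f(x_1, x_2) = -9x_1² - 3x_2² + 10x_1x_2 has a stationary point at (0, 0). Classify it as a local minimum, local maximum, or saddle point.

local maximum

The Hessian at the origin is H = [[-18, 10], [10, -6]].
det H = -18·-6 − (10)² = 8 > 0 and H[1,1] = -18 < 0, so H is negative definite.
Therefore the origin is a local maximum.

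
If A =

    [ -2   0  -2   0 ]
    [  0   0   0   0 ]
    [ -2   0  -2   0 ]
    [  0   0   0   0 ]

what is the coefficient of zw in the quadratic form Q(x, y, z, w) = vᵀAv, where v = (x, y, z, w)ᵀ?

0

The coefficient of zw is A[3,4] + A[4,3] = 2·0 = 0.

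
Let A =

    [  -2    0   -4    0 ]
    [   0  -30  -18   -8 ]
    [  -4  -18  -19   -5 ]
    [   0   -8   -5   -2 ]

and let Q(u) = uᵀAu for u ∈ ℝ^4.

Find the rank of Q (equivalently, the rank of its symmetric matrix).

4

Applying the same elementary operations to the rows and columns of A produces a congruent diagonal matrix with entries -2, -30, -1/5, 1/3.
So there are 1 positive, 3 negative pivots.
The rank is the number of nonzero pivots: 4.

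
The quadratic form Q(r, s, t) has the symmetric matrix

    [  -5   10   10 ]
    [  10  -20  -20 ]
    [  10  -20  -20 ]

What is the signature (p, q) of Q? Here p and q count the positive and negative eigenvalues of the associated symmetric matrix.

(0, 1)

Congruent diagonalization of A (simultaneous row and column reduction) yields pivots -5, 0, 0.
Counting signs: 1 negative, 2 zero.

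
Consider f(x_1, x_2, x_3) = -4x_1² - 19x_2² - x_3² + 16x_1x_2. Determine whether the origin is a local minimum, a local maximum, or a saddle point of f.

local maximum

The Hessian at the origin is H = [[-8, 16, 0], [16, -38, 0], [0, 0, -2]].
An LDLᵀ factorisation of H has diagonal entries -8, -6, -2.
So there are 3 negative pivots.
H is negative definite, so the origin is a strict local maximum.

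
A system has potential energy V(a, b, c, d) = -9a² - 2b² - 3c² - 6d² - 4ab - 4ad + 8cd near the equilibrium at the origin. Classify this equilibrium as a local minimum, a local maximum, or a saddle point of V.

local maximum

The Hessian at the origin is H = [[-18, -4, 0, -4], [-4, -4, 0, 0], [0, 0, -6, 8], [-4, 0, 8, -12]].
Congruent diagonalization of H (simultaneous row and column reduction) yields pivots -18, -28/9, -6, -4/21.
So there are 4 negative pivots.
H is negative definite, so the origin is a strict local maximum.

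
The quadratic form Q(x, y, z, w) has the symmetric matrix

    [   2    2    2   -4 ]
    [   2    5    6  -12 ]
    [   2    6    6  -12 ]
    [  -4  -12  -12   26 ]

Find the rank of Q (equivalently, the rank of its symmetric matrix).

4

Symmetric row and column elimination reduces A to a congruent diagonal form with pivots 2, 3, -4/3, 2.
So there are 3 positive, 1 negative pivots.
The rank is the number of nonzero pivots: 4.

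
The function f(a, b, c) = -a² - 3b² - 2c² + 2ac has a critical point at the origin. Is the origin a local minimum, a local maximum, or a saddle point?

The Hessian at the origin is H = [[-2, 0, 2], [0, -6, 0], [2, 0, -4]].
Row-reducing H symmetrically gives the diagonal entries -2, -6, -2.
Counting signs: 3 negative.
H is negative definite, so the origin is a strict local maximum.

local maximum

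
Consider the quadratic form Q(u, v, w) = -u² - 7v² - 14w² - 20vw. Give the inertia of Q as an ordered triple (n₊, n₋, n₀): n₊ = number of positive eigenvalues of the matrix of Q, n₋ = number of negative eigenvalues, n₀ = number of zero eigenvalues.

The associated matrix is A = [[-1, 0, 0], [0, -7, -10], [0, -10, -14]].
An LDLᵀ factorisation of A has diagonal entries -1, -7, 2/7.
That gives 1 positive, 2 negative pivots.

(1, 2, 0)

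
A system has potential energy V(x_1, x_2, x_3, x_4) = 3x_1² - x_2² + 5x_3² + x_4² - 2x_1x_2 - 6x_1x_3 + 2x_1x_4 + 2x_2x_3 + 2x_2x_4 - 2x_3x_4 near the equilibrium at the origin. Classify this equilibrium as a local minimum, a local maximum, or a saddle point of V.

saddle point

The Hessian at the origin is H = [[6, -2, -6, 2], [-2, -2, 2, 2], [-6, 2, 10, -2], [2, 2, -2, 2]].
Congruent diagonalization of H (simultaneous row and column reduction) yields pivots 6, -8/3, 4, 4.
That gives 3 positive, 1 negative pivots.
H is indefinite, so the origin is a saddle point.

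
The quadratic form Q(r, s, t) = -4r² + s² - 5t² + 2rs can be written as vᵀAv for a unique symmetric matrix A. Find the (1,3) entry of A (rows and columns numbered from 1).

The coefficient of r·t in Q is 0. For a symmetric A this equals A[1,3] + A[3,1] = 2·A[1,3].
So A[1,3] = 0/2 = 0.

0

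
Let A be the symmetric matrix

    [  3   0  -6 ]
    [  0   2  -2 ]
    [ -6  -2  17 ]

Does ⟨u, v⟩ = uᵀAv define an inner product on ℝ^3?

yes

Leading principal minors: Δ_1 = 3, Δ_2 = 6, Δ_3 = 18.
All leading principal minors are positive, so by Sylvester's criterion Q is positive definite.
⟨·,·⟩ is an inner product exactly when A is positive definite.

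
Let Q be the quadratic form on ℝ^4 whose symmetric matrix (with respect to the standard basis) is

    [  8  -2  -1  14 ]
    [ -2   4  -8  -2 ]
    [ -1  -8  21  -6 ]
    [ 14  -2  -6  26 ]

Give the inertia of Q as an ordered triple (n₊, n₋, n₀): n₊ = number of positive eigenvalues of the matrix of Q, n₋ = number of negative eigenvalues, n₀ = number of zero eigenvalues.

Symmetric row and column elimination reduces A to a congruent diagonal form with pivots 8, 7/2, 10/7, 1/2.
That gives 4 positive pivots.

(4, 0, 0)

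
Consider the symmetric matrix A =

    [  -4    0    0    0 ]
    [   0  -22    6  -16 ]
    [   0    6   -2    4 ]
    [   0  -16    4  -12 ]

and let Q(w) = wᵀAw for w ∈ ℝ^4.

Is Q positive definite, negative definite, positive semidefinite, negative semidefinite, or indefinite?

Congruent diagonalization of A (simultaneous row and column reduction) yields pivots -4, -22, -4/11, 0.
So there are 3 negative, 1 zero pivots.
Hence Q is negative semidefinite.

negative semidefinite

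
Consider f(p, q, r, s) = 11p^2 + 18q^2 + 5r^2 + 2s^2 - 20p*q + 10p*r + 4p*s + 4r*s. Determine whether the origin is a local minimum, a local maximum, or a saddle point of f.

The Hessian at the origin is H = [[22, -20, 10, 4], [-20, 36, 0, 0], [10, 0, 10, 4], [4, 0, 4, 4]].
Symmetric row and column elimination reduces H to a congruent diagonal form with pivots 22, 196/11, 40/49, 12/5.
Counting signs: 4 positive.
H is positive definite, so the origin is a strict local minimum.

local minimum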